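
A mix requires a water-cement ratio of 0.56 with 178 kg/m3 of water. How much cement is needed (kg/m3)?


Cement = water / (w/c)
= 178 / 0.56
= 317.9 kg/m3

317.9


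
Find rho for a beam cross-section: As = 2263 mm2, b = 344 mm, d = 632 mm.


rho = As / (b * d)
= 2263 / (344 * 632)
= 0.0104

0.0104


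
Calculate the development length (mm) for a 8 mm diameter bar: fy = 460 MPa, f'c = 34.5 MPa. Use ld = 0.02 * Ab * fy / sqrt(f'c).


Ab = pi * 8^2 / 4 = 50.265 mm2
ld = 0.02 * 50.265 * 460 / sqrt(34.5)
= 78.7 mm

78.7


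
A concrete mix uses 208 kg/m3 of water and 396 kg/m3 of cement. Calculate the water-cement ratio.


w/c = water / cement
w/c = 208 / 396 = 0.525

0.525


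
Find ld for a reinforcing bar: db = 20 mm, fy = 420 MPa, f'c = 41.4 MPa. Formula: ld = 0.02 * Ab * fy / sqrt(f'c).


Ab = pi * 20^2 / 4 = 314.159 mm2
ld = 0.02 * 314.159 * 420 / sqrt(41.4)
= 410.1 mm

410.1


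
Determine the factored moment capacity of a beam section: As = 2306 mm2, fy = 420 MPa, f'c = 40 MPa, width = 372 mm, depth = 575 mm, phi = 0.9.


a = As * fy / (0.85 * f'c * b)
= 2306 * 420 / (0.85 * 40 * 372)
= 76.575 mm
Mn = As * fy * (d - a/2) / 10^6
= 519.8168 kN-m
phi*Mn = 0.9 * 519.8168 = 467.84 kN-m

467.84


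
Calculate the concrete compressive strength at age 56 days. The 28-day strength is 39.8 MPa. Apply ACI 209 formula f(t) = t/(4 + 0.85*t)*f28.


f(56) = 56 / (4 + 0.85 * 56) * 39.8
= 56 / 51.6 * 39.8
= 43.19 MPa

43.19


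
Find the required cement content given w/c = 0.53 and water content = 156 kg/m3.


Cement = water / (w/c)
= 156 / 0.53
= 294.3 kg/m3

294.3


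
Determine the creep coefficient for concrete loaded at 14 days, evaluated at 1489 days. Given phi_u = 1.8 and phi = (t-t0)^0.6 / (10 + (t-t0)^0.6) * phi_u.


dt = 1489 - 14 = 1475
phi = 1475^0.6 / (10 + 1475^0.6) * 1.8
= 1.599

1.599


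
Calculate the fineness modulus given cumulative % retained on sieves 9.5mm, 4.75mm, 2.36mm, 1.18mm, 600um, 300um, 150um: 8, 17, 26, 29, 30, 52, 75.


FM = sum(cumulative % retained) / 100
= 237 / 100
= 2.37

2.37


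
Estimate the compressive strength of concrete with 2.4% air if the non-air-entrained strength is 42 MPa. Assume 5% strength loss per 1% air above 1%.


Strength loss = (2.4 - 1) * 5 = 7.0%
f'c = 42 * (1 - 7.0/100)
= 39.06 MPa

39.06


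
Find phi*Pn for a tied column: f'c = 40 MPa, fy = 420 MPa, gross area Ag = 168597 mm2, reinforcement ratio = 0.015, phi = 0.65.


Ast = rho * Ag = 0.015 * 168597 = 2528.955 mm2
phi*Pn = 0.65 * 0.80 * (0.85 * 40 * (168597 - 2528.955) + 420 * 2528.955) / 1000
= 3488.41 kN

3488.41


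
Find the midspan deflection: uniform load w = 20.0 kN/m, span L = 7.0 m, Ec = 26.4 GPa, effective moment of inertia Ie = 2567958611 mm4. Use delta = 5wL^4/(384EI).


Convert: L = 7.0 m = 7000 mm, Ec = 26.4 GPa = 26400 MPa
delta = 5 * 20.0 * 7000^4 / (384 * 26400 * 2567958611)
= 9.22 mm

9.22


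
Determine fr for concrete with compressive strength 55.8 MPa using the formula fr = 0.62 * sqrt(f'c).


fr = 0.62 * sqrt(55.8)
= 4.631 MPa

4.631


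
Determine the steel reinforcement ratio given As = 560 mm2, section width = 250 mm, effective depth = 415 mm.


rho = As / (b * d)
= 560 / (250 * 415)
= 0.0054

0.0054


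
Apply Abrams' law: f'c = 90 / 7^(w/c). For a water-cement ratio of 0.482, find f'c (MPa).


f'c = 90 / 7^0.482
= 90 / 2.555
= 35.23 MPa

35.23


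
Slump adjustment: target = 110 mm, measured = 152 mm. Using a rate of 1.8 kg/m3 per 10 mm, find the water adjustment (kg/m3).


Difference = 110 - 152 = -42 mm
Water adjustment = -42 * 1.8 / 10 = -7.6 kg/m3

-7.6


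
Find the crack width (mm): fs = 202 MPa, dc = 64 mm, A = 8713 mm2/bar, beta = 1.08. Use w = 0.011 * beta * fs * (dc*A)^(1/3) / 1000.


w = 0.011 * beta * fs * (dc * A)^(1/3) / 1000
= 0.011 * 1.08 * 202 * (64 * 8713)^(1/3) / 1000
= 0.198 mm

0.198


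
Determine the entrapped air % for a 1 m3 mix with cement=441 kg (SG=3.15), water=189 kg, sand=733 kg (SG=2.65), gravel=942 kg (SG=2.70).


Vol cement = 441 / (3.15 * 1000) = 0.14 m3
Vol water = 189 / 1000 = 0.189 m3
Vol sand = 733 / (2.65 * 1000) = 0.276604 m3
Vol gravel = 942 / (2.70 * 1000) = 0.348889 m3
Total solid + water volume = 0.954493 m3
Air = (1 - 0.954493) * 100 = 4.55%

4.55


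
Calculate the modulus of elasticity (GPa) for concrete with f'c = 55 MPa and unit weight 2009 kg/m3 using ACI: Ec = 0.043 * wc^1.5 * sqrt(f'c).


Ec = 0.043 * 2009^1.5 * sqrt(55) / 1000
= 28.72 GPa

28.72


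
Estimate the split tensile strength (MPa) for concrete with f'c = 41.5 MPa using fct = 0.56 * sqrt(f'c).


fct = 0.56 * sqrt(41.5)
= 0.56 * 6.442
= 3.608 MPa

3.608


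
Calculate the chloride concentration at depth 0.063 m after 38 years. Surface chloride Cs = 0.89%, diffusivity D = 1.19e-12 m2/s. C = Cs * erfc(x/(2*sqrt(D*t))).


t_seconds = 38 * 365.25 * 24 * 3600 = 1199188800.0 s
arg = 0.063 / (2 * sqrt(1.19e-12 * 1199188800.0))
= 0.8339
erfc(0.8339) = 0.2383
C = 0.89 * 0.2383 = 0.2121%

0.2121


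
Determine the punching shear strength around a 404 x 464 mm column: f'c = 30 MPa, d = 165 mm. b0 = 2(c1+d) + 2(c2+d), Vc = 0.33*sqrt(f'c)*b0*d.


b0 = 2*(404 + 165) + 2*(464 + 165) = 2396 mm
Vc = 0.33 * sqrt(30) * 2396 * 165 / 1000
= 714.57 kN

714.57


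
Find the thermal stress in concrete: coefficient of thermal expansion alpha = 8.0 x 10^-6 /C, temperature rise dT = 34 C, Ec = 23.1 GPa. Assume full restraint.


sigma = alpha * dT * Ec
= 8.0e-6 * 34 * 23.1 * 1000
= 6.283 MPa

6.283


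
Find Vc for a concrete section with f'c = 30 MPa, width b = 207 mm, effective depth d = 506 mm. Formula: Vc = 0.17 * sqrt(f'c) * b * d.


Vc = 0.17 * sqrt(30) * 207 * 506 / 1000
= 97.53 kN

97.53


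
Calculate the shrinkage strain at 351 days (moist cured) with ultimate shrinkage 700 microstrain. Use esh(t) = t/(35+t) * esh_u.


esh(351) = 351 / (35 + 351) * 700
= 351 / 386 * 700
= 636.5 microstrain

636.5


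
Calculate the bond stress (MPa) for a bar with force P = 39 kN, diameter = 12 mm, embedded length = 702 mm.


u = P / (pi * db * ld)
= 39 * 1000 / (pi * 12 * 702)
= 1.474 MPa

1.474


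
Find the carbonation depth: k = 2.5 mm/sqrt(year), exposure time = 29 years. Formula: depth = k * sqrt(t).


depth = k * sqrt(t)
= 2.5 * sqrt(29)
= 13.46 mm

13.46


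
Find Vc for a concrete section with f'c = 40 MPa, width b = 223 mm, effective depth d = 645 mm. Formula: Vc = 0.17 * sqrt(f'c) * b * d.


Vc = 0.17 * sqrt(40) * 223 * 645 / 1000
= 154.65 kN

154.65


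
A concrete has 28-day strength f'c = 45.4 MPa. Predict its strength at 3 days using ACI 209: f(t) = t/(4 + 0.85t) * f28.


f(3) = 3 / (4 + 0.85 * 3) * 45.4
= 3 / 6.55 * 45.4
= 20.79 MPa

20.79


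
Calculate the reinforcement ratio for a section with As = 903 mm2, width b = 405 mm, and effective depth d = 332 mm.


rho = As / (b * d)
= 903 / (405 * 332)
= 0.0067

0.0067


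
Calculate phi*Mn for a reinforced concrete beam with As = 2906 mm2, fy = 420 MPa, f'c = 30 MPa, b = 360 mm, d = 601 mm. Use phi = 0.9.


a = As * fy / (0.85 * f'c * b)
= 2906 * 420 / (0.85 * 30 * 360)
= 132.9542 mm
Mn = As * fy * (d - a/2) / 10^6
= 652.3959 kN-m
phi*Mn = 0.9 * 652.3959 = 587.16 kN-m

587.16


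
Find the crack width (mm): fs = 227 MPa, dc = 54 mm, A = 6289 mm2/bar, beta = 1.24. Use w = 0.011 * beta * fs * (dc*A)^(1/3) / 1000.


w = 0.011 * beta * fs * (dc * A)^(1/3) / 1000
= 0.011 * 1.24 * 227 * (54 * 6289)^(1/3) / 1000
= 0.216 mm

0.216


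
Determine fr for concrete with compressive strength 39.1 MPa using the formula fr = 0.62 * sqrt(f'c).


fr = 0.62 * sqrt(39.1)
= 3.877 MPa

3.877


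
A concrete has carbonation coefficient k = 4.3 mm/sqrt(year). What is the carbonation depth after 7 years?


depth = k * sqrt(t)
= 4.3 * sqrt(7)
= 11.38 mm

11.38


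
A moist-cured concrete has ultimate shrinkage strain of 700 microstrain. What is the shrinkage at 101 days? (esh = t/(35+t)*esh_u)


esh(101) = 101 / (35 + 101) * 700
= 101 / 136 * 700
= 519.9 microstrain

519.9


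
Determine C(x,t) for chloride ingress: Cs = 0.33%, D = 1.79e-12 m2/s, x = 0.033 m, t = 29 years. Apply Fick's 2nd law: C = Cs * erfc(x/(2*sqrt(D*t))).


t_seconds = 29 * 365.25 * 24 * 3600 = 915170400.0 s
arg = 0.033 / (2 * sqrt(1.79e-12 * 915170400.0))
= 0.4077
erfc(0.4077) = 0.5643
C = 0.33 * 0.5643 = 0.1862%

0.1862


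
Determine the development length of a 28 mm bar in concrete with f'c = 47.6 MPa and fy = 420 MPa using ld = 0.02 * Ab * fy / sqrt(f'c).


Ab = pi * 28^2 / 4 = 615.752 mm2
ld = 0.02 * 615.752 * 420 / sqrt(47.6)
= 749.7 mm

749.7


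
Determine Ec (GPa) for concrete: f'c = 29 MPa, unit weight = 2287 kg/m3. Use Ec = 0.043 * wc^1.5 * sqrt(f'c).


Ec = 0.043 * 2287^1.5 * sqrt(29) / 1000
= 25.33 GPa

25.33


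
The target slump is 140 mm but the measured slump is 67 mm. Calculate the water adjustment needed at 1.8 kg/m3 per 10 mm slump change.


Difference = 140 - 67 = 73 mm
Water adjustment = 73 * 1.8 / 10 = 13.1 kg/m3

13.1


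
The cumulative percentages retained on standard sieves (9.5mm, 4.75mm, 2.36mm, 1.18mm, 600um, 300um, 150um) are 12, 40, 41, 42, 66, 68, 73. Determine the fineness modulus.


FM = sum(cumulative % retained) / 100
= 342 / 100
= 3.42

3.42


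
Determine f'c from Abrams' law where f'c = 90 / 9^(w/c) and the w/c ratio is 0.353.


f'c = 90 / 9^0.353
= 90 / 2.172
= 41.44 MPa

41.44


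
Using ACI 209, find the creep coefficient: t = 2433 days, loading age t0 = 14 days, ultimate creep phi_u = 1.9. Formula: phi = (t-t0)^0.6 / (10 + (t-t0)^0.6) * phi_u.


dt = 2433 - 14 = 2419
phi = 2419^0.6 / (10 + 2419^0.6) * 1.9
= 1.738

1.738


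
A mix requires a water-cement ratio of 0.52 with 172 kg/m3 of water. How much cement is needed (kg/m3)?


Cement = water / (w/c)
= 172 / 0.52
= 330.8 kg/m3

330.8


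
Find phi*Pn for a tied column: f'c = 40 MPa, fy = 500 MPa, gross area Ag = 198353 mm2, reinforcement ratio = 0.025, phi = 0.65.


Ast = rho * Ag = 0.025 * 198353 = 4958.825 mm2
phi*Pn = 0.65 * 0.80 * (0.85 * 40 * (198353 - 4958.825) + 500 * 4958.825) / 1000
= 4708.5 kN

4708.5


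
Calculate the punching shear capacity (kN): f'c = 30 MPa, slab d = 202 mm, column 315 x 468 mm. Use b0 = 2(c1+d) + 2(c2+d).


b0 = 2*(315 + 202) + 2*(468 + 202) = 2374 mm
Vc = 0.33 * sqrt(30) * 2374 * 202 / 1000
= 866.78 kN

866.78


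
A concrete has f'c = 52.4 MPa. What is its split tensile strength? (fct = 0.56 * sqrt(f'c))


fct = 0.56 * sqrt(52.4)
= 0.56 * 7.239
= 4.054 MPa

4.054


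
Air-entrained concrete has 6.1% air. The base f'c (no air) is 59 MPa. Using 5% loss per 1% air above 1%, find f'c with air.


Strength loss = (6.1 - 1) * 5 = 25.5%
f'c = 59 * (1 - 25.5/100)
= 43.95 MPa

43.95


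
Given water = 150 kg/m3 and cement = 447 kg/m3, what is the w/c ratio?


w/c = water / cement
w/c = 150 / 447 = 0.336

0.336


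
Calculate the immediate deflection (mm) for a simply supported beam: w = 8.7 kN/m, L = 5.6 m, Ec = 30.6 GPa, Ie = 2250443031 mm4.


Convert: L = 5.6 m = 5600 mm, Ec = 30.6 GPa = 30600 MPa
delta = 5 * 8.7 * 5600^4 / (384 * 30600 * 2250443031)
= 1.62 mm

1.62


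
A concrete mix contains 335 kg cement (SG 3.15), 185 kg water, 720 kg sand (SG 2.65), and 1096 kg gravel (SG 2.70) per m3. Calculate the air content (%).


Vol cement = 335 / (3.15 * 1000) = 0.106349 m3
Vol water = 185 / 1000 = 0.185 m3
Vol sand = 720 / (2.65 * 1000) = 0.271698 m3
Vol gravel = 1096 / (2.70 * 1000) = 0.405926 m3
Total solid + water volume = 0.968973 m3
Air = (1 - 0.968973) * 100 = 3.1%

3.1


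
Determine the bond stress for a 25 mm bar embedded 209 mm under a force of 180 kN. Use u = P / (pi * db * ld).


u = P / (pi * db * ld)
= 180 * 1000 / (pi * 25 * 209)
= 10.966 MPa

10.966


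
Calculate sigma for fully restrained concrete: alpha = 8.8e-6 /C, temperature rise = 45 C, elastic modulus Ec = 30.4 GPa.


sigma = alpha * dT * Ec
= 8.8e-6 * 45 * 30.4 * 1000
= 12.038 MPa

12.038


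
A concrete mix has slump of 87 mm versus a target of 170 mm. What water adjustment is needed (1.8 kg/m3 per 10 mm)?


Difference = 170 - 87 = 83 mm
Water adjustment = 83 * 1.8 / 10 = 14.9 kg/m3

14.9


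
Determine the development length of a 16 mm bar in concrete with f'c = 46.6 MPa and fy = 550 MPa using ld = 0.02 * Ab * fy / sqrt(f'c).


Ab = pi * 16^2 / 4 = 201.062 mm2
ld = 0.02 * 201.062 * 550 / sqrt(46.6)
= 324.0 mm

324.0


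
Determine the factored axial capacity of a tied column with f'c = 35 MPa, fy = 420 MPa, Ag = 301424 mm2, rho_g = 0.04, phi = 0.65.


Ast = rho * Ag = 0.04 * 301424 = 12056.96 mm2
phi*Pn = 0.65 * 0.80 * (0.85 * 35 * (301424 - 12056.96) + 420 * 12056.96) / 1000
= 7109.75 kN

7109.75


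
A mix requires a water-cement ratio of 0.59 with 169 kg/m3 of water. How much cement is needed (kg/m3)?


Cement = water / (w/c)
= 169 / 0.59
= 286.4 kg/m3

286.4


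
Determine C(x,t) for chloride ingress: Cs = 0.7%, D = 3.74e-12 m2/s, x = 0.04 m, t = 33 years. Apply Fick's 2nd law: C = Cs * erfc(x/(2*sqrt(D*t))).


t_seconds = 33 * 365.25 * 24 * 3600 = 1041400800.0 s
arg = 0.04 / (2 * sqrt(3.74e-12 * 1041400800.0))
= 0.3205
erfc(0.3205) = 0.6504
C = 0.7 * 0.6504 = 0.4553%

0.4553


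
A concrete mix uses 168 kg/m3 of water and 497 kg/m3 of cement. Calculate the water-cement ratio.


w/c = water / cement
w/c = 168 / 497 = 0.338

0.338


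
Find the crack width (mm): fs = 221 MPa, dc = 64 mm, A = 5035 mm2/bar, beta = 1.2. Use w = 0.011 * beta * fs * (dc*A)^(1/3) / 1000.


w = 0.011 * beta * fs * (dc * A)^(1/3) / 1000
= 0.011 * 1.2 * 221 * (64 * 5035)^(1/3) / 1000
= 0.2 mm

0.2


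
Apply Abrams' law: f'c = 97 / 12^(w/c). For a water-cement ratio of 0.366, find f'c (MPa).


f'c = 97 / 12^0.366
= 97 / 2.483
= 39.07 MPa

39.07


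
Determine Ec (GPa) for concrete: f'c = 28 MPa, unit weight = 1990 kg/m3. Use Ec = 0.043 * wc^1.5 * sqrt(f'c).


Ec = 0.043 * 1990^1.5 * sqrt(28) / 1000
= 20.2 GPa

20.2


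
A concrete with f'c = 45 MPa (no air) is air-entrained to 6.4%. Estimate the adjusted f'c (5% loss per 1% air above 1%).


Strength loss = (6.4 - 1) * 5 = 27.0%
f'c = 45 * (1 - 27.0/100)
= 32.85 MPa

32.85


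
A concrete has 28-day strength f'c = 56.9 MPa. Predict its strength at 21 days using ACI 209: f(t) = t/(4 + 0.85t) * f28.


f(21) = 21 / (4 + 0.85 * 21) * 56.9
= 21 / 21.85 * 56.9
= 54.69 MPa

54.69


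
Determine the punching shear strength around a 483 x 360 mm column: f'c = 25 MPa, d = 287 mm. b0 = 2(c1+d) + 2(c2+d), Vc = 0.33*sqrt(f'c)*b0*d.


b0 = 2*(483 + 287) + 2*(360 + 287) = 2834 mm
Vc = 0.33 * sqrt(25) * 2834 * 287 / 1000
= 1342.04 kN

1342.04


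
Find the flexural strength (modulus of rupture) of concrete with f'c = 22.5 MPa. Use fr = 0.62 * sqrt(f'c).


fr = 0.62 * sqrt(22.5)
= 2.941 MPa

2.941


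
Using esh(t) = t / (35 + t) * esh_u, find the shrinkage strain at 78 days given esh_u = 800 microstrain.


esh(78) = 78 / (35 + 78) * 800
= 78 / 113 * 800
= 552.2 microstrain

552.2


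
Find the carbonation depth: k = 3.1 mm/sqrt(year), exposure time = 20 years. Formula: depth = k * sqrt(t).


depth = k * sqrt(t)
= 3.1 * sqrt(20)
= 13.86 mm

13.86


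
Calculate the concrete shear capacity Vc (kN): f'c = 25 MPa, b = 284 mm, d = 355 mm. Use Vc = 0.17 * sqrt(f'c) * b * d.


Vc = 0.17 * sqrt(25) * 284 * 355 / 1000
= 85.7 kN

85.7


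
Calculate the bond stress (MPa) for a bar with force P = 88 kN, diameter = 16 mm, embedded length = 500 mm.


u = P / (pi * db * ld)
= 88 * 1000 / (pi * 16 * 500)
= 3.501 MPa

3.501


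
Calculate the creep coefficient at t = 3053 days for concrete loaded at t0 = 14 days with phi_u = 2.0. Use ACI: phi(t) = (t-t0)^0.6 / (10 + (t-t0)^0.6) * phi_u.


dt = 3053 - 14 = 3039
phi = 3039^0.6 / (10 + 3039^0.6) * 2.0
= 1.85

1.85


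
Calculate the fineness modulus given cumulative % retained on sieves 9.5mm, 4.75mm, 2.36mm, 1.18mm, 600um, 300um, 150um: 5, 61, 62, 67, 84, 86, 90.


FM = sum(cumulative % retained) / 100
= 455 / 100
= 4.55

4.55


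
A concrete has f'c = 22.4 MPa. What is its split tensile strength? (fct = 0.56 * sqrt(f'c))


fct = 0.56 * sqrt(22.4)
= 0.56 * 4.733
= 2.65 MPa

2.65


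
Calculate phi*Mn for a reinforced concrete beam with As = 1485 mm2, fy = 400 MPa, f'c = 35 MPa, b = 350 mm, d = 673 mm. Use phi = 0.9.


a = As * fy / (0.85 * f'c * b)
= 1485 * 400 / (0.85 * 35 * 350)
= 57.0468 mm
Mn = As * fy * (d - a/2) / 10^6
= 382.8191 kN-m
phi*Mn = 0.9 * 382.8191 = 344.54 kN-m

344.54


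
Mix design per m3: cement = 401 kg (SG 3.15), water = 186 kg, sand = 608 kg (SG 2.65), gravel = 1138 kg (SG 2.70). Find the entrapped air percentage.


Vol cement = 401 / (3.15 * 1000) = 0.127302 m3
Vol water = 186 / 1000 = 0.186 m3
Vol sand = 608 / (2.65 * 1000) = 0.229434 m3
Vol gravel = 1138 / (2.70 * 1000) = 0.421481 m3
Total solid + water volume = 0.964217 m3
Air = (1 - 0.964217) * 100 = 3.58%

3.58


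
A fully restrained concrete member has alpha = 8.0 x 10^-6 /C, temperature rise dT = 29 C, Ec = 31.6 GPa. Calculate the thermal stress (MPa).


sigma = alpha * dT * Ec
= 8.0e-6 * 29 * 31.6 * 1000
= 7.331 MPa

7.331


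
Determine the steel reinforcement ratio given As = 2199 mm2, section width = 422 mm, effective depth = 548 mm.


rho = As / (b * d)
= 2199 / (422 * 548)
= 0.0095

0.0095


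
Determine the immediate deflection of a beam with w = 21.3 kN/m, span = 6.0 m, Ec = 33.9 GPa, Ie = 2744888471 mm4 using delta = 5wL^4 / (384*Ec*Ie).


Convert: L = 6.0 m = 6000 mm, Ec = 33.9 GPa = 33900 MPa
delta = 5 * 21.3 * 6000^4 / (384 * 33900 * 2744888471)
= 3.86 mm

3.86


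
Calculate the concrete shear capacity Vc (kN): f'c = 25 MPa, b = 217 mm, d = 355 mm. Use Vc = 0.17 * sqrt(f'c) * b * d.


Vc = 0.17 * sqrt(25) * 217 * 355 / 1000
= 65.48 kN

65.48


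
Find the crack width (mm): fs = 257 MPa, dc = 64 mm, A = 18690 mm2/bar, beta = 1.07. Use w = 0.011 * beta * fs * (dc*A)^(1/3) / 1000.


w = 0.011 * beta * fs * (dc * A)^(1/3) / 1000
= 0.011 * 1.07 * 257 * (64 * 18690)^(1/3) / 1000
= 0.321 mm

0.321


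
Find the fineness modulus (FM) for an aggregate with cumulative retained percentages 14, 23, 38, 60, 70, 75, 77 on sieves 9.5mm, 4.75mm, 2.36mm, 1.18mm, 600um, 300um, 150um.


FM = sum(cumulative % retained) / 100
= 357 / 100
= 3.57

3.57


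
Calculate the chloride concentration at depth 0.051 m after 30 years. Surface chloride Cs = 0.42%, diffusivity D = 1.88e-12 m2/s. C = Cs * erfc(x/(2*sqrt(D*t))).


t_seconds = 30 * 365.25 * 24 * 3600 = 946728000.0 s
arg = 0.051 / (2 * sqrt(1.88e-12 * 946728000.0))
= 0.6044
erfc(0.6044) = 0.3927
C = 0.42 * 0.3927 = 0.1649%

0.1649


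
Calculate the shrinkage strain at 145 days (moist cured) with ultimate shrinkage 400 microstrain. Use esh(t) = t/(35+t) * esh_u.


esh(145) = 145 / (35 + 145) * 400
= 145 / 180 * 400
= 322.2 microstrain

322.2


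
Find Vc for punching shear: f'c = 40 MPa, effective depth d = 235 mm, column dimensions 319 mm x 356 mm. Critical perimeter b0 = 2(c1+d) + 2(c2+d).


b0 = 2*(319 + 235) + 2*(356 + 235) = 2290 mm
Vc = 0.33 * sqrt(40) * 2290 * 235 / 1000
= 1123.17 kN

1123.17


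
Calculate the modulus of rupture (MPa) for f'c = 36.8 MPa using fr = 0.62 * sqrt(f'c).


fr = 0.62 * sqrt(36.8)
= 3.761 MPa

3.761


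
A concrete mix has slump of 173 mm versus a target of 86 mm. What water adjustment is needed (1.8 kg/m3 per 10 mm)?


Difference = 86 - 173 = -87 mm
Water adjustment = -87 * 1.8 / 10 = -15.7 kg/m3

-15.7


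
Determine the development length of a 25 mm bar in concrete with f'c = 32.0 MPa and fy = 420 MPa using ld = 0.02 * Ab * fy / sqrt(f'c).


Ab = pi * 25^2 / 4 = 490.874 mm2
ld = 0.02 * 490.874 * 420 / sqrt(32.0)
= 728.9 mm

728.9


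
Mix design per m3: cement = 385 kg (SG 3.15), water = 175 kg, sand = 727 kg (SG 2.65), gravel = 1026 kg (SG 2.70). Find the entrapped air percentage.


Vol cement = 385 / (3.15 * 1000) = 0.122222 m3
Vol water = 175 / 1000 = 0.175 m3
Vol sand = 727 / (2.65 * 1000) = 0.27434 m3
Vol gravel = 1026 / (2.70 * 1000) = 0.38 m3
Total solid + water volume = 0.951562 m3
Air = (1 - 0.951562) * 100 = 4.84%

4.84


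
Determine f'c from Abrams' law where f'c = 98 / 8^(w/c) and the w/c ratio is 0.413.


f'c = 98 / 8^0.413
= 98 / 2.36
= 41.52 MPa

41.52


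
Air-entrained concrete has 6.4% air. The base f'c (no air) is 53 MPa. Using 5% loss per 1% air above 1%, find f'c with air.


Strength loss = (6.4 - 1) * 5 = 27.0%
f'c = 53 * (1 - 27.0/100)
= 38.69 MPa

38.69


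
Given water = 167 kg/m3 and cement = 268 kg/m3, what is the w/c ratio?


w/c = water / cement
w/c = 167 / 268 = 0.623

0.623


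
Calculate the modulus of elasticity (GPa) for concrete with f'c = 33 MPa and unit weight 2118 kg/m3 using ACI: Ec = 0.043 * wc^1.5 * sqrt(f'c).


Ec = 0.043 * 2118^1.5 * sqrt(33) / 1000
= 24.08 GPa

24.08


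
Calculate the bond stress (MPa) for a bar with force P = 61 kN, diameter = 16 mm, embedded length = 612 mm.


u = P / (pi * db * ld)
= 61 * 1000 / (pi * 16 * 612)
= 1.983 MPa

1.983


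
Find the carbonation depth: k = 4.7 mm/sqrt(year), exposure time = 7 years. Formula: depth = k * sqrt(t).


depth = k * sqrt(t)
= 4.7 * sqrt(7)
= 12.44 mm

12.44


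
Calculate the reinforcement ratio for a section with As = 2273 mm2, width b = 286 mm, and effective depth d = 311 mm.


rho = As / (b * d)
= 2273 / (286 * 311)
= 0.0256

0.0256


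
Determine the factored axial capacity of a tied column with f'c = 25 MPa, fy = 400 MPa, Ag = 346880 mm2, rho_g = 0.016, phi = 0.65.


Ast = rho * Ag = 0.016 * 346880 = 5550.08 mm2
phi*Pn = 0.65 * 0.80 * (0.85 * 25 * (346880 - 5550.08) + 400 * 5550.08) / 1000
= 4926.11 kN

4926.11


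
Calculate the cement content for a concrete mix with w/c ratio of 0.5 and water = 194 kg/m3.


Cement = water / (w/c)
= 194 / 0.5
= 388.0 kg/m3

388.0


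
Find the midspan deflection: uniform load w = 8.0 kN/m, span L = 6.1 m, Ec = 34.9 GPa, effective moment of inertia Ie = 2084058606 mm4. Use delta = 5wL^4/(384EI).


Convert: L = 6.1 m = 6100 mm, Ec = 34.9 GPa = 34900 MPa
delta = 5 * 8.0 * 6100^4 / (384 * 34900 * 2084058606)
= 1.98 mm

1.98


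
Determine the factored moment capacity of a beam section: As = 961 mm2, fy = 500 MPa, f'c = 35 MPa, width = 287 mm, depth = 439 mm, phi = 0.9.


a = As * fy / (0.85 * f'c * b)
= 961 * 500 / (0.85 * 35 * 287)
= 56.2762 mm
Mn = As * fy * (d - a/2) / 10^6
= 197.4192 kN-m
phi*Mn = 0.9 * 197.4192 = 177.68 kN-m

177.68


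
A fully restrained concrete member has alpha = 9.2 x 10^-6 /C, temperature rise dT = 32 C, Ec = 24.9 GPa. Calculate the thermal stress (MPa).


sigma = alpha * dT * Ec
= 9.2e-6 * 32 * 24.9 * 1000
= 7.331 MPa

7.331


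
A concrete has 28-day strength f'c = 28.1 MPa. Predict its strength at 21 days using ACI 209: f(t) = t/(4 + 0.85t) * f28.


f(21) = 21 / (4 + 0.85 * 21) * 28.1
= 21 / 21.85 * 28.1
= 27.01 MPa

27.01


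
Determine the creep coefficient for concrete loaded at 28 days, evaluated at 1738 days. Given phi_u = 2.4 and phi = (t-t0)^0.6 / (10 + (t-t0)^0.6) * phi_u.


dt = 1738 - 28 = 1710
phi = 1710^0.6 / (10 + 1710^0.6) * 2.4
= 2.153

2.153


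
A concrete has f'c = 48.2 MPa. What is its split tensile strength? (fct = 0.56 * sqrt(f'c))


fct = 0.56 * sqrt(48.2)
= 0.56 * 6.943
= 3.888 MPa

3.888


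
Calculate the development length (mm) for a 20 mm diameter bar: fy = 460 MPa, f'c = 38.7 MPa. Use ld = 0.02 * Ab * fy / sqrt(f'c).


Ab = pi * 20^2 / 4 = 314.159 mm2
ld = 0.02 * 314.159 * 460 / sqrt(38.7)
= 464.6 mm

464.6


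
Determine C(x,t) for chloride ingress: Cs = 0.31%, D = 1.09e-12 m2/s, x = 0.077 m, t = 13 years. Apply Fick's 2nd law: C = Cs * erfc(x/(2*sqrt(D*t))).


t_seconds = 13 * 365.25 * 24 * 3600 = 410248800.0 s
arg = 0.077 / (2 * sqrt(1.09e-12 * 410248800.0))
= 1.8206
erfc(1.8206) = 0.01
C = 0.31 * 0.01 = 0.0031%

0.0031


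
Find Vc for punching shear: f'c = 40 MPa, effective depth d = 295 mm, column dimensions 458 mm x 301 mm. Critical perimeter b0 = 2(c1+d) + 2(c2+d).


b0 = 2*(458 + 295) + 2*(301 + 295) = 2698 mm
Vc = 0.33 * sqrt(40) * 2698 * 295 / 1000
= 1661.15 kN

1661.15


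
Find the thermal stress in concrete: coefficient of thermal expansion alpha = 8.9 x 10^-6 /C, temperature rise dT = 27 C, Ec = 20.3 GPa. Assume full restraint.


sigma = alpha * dT * Ec
= 8.9e-6 * 27 * 20.3 * 1000
= 4.878 MPa

4.878


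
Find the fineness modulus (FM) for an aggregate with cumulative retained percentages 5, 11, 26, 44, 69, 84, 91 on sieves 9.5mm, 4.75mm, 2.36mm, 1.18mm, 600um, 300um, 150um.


FM = sum(cumulative % retained) / 100
= 330 / 100
= 3.3

3.3


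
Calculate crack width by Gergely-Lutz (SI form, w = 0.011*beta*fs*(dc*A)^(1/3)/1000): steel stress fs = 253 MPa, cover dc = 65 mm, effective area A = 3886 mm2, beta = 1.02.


w = 0.011 * beta * fs * (dc * A)^(1/3) / 1000
= 0.011 * 1.02 * 253 * (65 * 3886)^(1/3) / 1000
= 0.179 mm

0.179


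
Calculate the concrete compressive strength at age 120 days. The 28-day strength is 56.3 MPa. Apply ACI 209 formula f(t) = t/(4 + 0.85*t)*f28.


f(120) = 120 / (4 + 0.85 * 120) * 56.3
= 120 / 106.0 * 56.3
= 63.74 MPa

63.74


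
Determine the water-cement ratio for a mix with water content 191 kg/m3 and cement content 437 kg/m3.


w/c = water / cement
w/c = 191 / 437 = 0.437

0.437


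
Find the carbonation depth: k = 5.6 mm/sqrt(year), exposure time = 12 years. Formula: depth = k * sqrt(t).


depth = k * sqrt(t)
= 5.6 * sqrt(12)
= 19.4 mm

19.4


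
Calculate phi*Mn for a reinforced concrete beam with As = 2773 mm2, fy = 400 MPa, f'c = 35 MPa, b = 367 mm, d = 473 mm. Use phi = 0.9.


a = As * fy / (0.85 * f'c * b)
= 2773 * 400 / (0.85 * 35 * 367)
= 101.5914 mm
Mn = As * fy * (d - a/2) / 10^6
= 468.309 kN-m
phi*Mn = 0.9 * 468.309 = 421.48 kN-m

421.48


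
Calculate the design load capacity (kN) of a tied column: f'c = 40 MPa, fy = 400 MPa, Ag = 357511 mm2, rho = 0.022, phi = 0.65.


Ast = rho * Ag = 0.022 * 357511 = 7865.242 mm2
phi*Pn = 0.65 * 0.80 * (0.85 * 40 * (357511 - 7865.242) + 400 * 7865.242) / 1000
= 7817.71 kN

7817.71


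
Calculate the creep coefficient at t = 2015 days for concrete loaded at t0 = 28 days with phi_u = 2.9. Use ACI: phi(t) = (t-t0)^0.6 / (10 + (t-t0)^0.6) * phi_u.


dt = 2015 - 28 = 1987
phi = 1987^0.6 / (10 + 1987^0.6) * 2.9
= 2.624

2.624


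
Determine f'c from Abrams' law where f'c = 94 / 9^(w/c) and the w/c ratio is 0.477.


f'c = 94 / 9^0.477
= 94 / 2.852
= 32.96 MPa

32.96


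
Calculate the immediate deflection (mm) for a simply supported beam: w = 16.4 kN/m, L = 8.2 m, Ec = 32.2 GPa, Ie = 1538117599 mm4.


Convert: L = 8.2 m = 8200 mm, Ec = 32.2 GPa = 32200 MPa
delta = 5 * 16.4 * 8200^4 / (384 * 32200 * 1538117599)
= 19.49 mm

19.49


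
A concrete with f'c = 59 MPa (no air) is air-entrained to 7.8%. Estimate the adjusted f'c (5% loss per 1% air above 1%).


Strength loss = (7.8 - 1) * 5 = 34.0%
f'c = 59 * (1 - 34.0/100)
= 38.94 MPa

38.94


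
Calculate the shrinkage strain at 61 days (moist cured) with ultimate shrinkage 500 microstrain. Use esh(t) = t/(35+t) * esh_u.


esh(61) = 61 / (35 + 61) * 500
= 61 / 96 * 500
= 317.7 microstrain

317.7


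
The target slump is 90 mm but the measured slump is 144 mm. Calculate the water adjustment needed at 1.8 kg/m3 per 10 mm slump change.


Difference = 90 - 144 = -54 mm
Water adjustment = -54 * 1.8 / 10 = -9.7 kg/m3

-9.7


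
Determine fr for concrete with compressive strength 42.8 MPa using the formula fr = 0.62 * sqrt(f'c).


fr = 0.62 * sqrt(42.8)
= 4.056 MPa

4.056


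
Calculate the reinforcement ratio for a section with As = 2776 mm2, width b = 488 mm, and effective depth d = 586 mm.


rho = As / (b * d)
= 2776 / (488 * 586)
= 0.0097

0.0097


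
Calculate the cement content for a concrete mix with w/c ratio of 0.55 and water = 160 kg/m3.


Cement = water / (w/c)
= 160 / 0.55
= 290.9 kg/m3

290.9


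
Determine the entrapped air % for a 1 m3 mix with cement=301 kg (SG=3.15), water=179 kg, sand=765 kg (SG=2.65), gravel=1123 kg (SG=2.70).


Vol cement = 301 / (3.15 * 1000) = 0.095556 m3
Vol water = 179 / 1000 = 0.179 m3
Vol sand = 765 / (2.65 * 1000) = 0.288679 m3
Vol gravel = 1123 / (2.70 * 1000) = 0.415926 m3
Total solid + water volume = 0.979161 m3
Air = (1 - 0.979161) * 100 = 2.08%

2.08


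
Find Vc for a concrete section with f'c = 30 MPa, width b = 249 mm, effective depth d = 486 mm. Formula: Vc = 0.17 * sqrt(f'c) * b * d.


Vc = 0.17 * sqrt(30) * 249 * 486 / 1000
= 112.68 kN

112.68


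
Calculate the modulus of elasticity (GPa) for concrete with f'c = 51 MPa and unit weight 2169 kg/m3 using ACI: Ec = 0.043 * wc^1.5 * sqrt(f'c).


Ec = 0.043 * 2169^1.5 * sqrt(51) / 1000
= 31.02 GPa

31.02


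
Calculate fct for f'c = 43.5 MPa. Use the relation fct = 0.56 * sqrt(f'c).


fct = 0.56 * sqrt(43.5)
= 0.56 * 6.595
= 3.693 MPa

3.693


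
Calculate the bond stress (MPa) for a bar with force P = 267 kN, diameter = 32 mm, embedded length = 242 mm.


u = P / (pi * db * ld)
= 267 * 1000 / (pi * 32 * 242)
= 10.975 MPa

10.975


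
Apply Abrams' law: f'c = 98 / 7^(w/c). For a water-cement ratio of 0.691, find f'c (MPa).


f'c = 98 / 7^0.691
= 98 / 3.837
= 25.54 MPa

25.54


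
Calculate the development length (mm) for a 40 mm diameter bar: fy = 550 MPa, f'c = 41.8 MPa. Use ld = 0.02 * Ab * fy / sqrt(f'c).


Ab = pi * 40^2 / 4 = 1256.637 mm2
ld = 0.02 * 1256.637 * 550 / sqrt(41.8)
= 2138.0 mm

2138.0


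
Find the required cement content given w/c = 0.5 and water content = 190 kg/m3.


Cement = water / (w/c)
= 190 / 0.5
= 380.0 kg/m3

380.0


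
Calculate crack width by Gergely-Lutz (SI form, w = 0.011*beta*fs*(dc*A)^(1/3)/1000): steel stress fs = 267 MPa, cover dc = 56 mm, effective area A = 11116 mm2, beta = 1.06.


w = 0.011 * beta * fs * (dc * A)^(1/3) / 1000
= 0.011 * 1.06 * 267 * (56 * 11116)^(1/3) / 1000
= 0.266 mm

0.266


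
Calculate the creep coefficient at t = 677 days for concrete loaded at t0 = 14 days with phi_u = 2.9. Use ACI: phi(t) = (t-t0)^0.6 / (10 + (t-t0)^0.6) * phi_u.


dt = 677 - 14 = 663
phi = 663^0.6 / (10 + 663^0.6) * 2.9
= 2.411

2.411


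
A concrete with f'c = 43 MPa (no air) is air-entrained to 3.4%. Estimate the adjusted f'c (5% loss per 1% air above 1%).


Strength loss = (3.4 - 1) * 5 = 12.0%
f'c = 43 * (1 - 12.0/100)
= 37.84 MPa

37.84


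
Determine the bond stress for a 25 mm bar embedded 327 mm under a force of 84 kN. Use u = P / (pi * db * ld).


u = P / (pi * db * ld)
= 84 * 1000 / (pi * 25 * 327)
= 3.271 MPa

3.271


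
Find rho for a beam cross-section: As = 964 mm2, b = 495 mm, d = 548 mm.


rho = As / (b * d)
= 964 / (495 * 548)
= 0.0036

0.0036


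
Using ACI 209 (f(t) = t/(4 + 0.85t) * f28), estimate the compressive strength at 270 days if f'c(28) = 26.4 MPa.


f(270) = 270 / (4 + 0.85 * 270) * 26.4
= 270 / 233.5 * 26.4
= 30.53 MPa

30.53


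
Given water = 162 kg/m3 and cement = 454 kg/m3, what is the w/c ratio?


w/c = water / cement
w/c = 162 / 454 = 0.357

0.357


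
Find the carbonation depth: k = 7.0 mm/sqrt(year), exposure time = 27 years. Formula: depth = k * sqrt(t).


depth = k * sqrt(t)
= 7.0 * sqrt(27)
= 36.37 mm

36.37


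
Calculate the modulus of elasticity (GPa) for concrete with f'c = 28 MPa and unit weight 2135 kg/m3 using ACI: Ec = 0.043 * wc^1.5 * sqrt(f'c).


Ec = 0.043 * 2135^1.5 * sqrt(28) / 1000
= 22.45 GPa

22.45


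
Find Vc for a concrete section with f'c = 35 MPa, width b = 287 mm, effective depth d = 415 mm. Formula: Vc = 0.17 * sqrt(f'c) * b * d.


Vc = 0.17 * sqrt(35) * 287 * 415 / 1000
= 119.79 kN

119.79


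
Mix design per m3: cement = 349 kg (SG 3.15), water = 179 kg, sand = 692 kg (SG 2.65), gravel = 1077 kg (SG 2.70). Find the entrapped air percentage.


Vol cement = 349 / (3.15 * 1000) = 0.110794 m3
Vol water = 179 / 1000 = 0.179 m3
Vol sand = 692 / (2.65 * 1000) = 0.261132 m3
Vol gravel = 1077 / (2.70 * 1000) = 0.398889 m3
Total solid + water volume = 0.949815 m3
Air = (1 - 0.949815) * 100 = 5.02%

5.02


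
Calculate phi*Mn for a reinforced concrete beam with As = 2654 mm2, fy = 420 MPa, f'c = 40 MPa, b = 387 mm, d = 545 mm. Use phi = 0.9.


a = As * fy / (0.85 * f'c * b)
= 2654 * 420 / (0.85 * 40 * 387)
= 84.715 mm
Mn = As * fy * (d - a/2) / 10^6
= 560.2855 kN-m
phi*Mn = 0.9 * 560.2855 = 504.26 kN-m

504.26


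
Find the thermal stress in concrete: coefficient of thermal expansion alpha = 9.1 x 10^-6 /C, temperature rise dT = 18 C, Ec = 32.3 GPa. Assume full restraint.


sigma = alpha * dT * Ec
= 9.1e-6 * 18 * 32.3 * 1000
= 5.291 MPa

5.291


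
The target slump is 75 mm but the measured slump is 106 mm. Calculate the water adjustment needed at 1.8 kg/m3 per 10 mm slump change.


Difference = 75 - 106 = -31 mm
Water adjustment = -31 * 1.8 / 10 = -5.6 kg/m3

-5.6


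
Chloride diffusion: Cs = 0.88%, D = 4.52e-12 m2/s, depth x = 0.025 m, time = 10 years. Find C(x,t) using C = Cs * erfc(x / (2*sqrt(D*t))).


t_seconds = 10 * 365.25 * 24 * 3600 = 315576000.0 s
arg = 0.025 / (2 * sqrt(4.52e-12 * 315576000.0))
= 0.331
erfc(0.331) = 0.6397
C = 0.88 * 0.6397 = 0.563%

0.563


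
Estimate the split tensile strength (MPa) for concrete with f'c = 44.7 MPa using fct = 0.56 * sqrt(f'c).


fct = 0.56 * sqrt(44.7)
= 0.56 * 6.686
= 3.744 MPa

3.744


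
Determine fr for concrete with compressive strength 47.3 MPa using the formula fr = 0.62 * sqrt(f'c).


fr = 0.62 * sqrt(47.3)
= 4.264 MPa

4.264


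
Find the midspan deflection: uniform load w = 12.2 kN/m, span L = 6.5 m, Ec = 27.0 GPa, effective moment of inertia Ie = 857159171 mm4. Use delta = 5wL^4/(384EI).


Convert: L = 6.5 m = 6500 mm, Ec = 27.0 GPa = 27000 MPa
delta = 5 * 12.2 * 6500^4 / (384 * 27000 * 857159171)
= 12.25 mm

12.25


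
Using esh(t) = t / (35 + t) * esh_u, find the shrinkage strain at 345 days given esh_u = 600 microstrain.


esh(345) = 345 / (35 + 345) * 600
= 345 / 380 * 600
= 544.7 microstrain

544.7


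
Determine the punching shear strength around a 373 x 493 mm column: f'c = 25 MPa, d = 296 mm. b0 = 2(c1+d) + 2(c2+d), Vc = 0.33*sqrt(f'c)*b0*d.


b0 = 2*(373 + 296) + 2*(493 + 296) = 2916 mm
Vc = 0.33 * sqrt(25) * 2916 * 296 / 1000
= 1424.17 kN

1424.17


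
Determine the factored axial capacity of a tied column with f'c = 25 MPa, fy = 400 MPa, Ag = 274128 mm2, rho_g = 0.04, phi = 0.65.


Ast = rho * Ag = 0.04 * 274128 = 10965.12 mm2
phi*Pn = 0.65 * 0.80 * (0.85 * 25 * (274128 - 10965.12) + 400 * 10965.12) / 1000
= 5188.69 kN

5188.69


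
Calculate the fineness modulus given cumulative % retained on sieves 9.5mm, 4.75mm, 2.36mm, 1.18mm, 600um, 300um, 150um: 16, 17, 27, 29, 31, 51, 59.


FM = sum(cumulative % retained) / 100
= 230 / 100
= 2.3

2.3


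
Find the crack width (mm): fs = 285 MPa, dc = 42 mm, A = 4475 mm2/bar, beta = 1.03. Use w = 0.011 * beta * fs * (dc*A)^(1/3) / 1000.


w = 0.011 * beta * fs * (dc * A)^(1/3) / 1000
= 0.011 * 1.03 * 285 * (42 * 4475)^(1/3) / 1000
= 0.185 mm

0.185


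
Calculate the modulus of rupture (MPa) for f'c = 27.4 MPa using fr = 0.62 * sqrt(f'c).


fr = 0.62 * sqrt(27.4)
= 3.245 MPa

3.245


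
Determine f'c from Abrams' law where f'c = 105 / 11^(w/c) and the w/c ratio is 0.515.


f'c = 105 / 11^0.515
= 105 / 3.438
= 30.54 MPa

30.54


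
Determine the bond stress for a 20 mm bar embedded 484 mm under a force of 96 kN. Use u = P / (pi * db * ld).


u = P / (pi * db * ld)
= 96 * 1000 / (pi * 20 * 484)
= 3.157 MPa

3.157


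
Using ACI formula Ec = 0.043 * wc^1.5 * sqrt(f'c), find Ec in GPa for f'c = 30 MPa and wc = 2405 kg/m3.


Ec = 0.043 * 2405^1.5 * sqrt(30) / 1000
= 27.78 GPa

27.78


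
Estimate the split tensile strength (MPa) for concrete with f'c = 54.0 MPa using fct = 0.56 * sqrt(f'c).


fct = 0.56 * sqrt(54.0)
= 0.56 * 7.348
= 4.115 MPa

4.115


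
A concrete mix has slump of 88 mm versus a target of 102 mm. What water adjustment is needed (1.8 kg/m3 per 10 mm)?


Difference = 102 - 88 = 14 mm
Water adjustment = 14 * 1.8 / 10 = 2.5 kg/m3

2.5


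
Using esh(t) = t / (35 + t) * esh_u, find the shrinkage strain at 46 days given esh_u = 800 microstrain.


esh(46) = 46 / (35 + 46) * 800
= 46 / 81 * 800
= 454.3 microstrain

454.3


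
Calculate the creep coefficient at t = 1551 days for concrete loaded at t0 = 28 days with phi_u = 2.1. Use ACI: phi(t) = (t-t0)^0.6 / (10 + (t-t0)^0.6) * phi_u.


dt = 1551 - 28 = 1523
phi = 1523^0.6 / (10 + 1523^0.6) * 2.1
= 1.87

1.87


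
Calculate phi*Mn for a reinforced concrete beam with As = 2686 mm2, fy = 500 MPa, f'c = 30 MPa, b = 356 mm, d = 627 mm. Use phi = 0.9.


a = As * fy / (0.85 * f'c * b)
= 2686 * 500 / (0.85 * 30 * 356)
= 147.9401 mm
Mn = As * fy * (d - a/2) / 10^6
= 742.7192 kN-m
phi*Mn = 0.9 * 742.7192 = 668.45 kN-m

668.45


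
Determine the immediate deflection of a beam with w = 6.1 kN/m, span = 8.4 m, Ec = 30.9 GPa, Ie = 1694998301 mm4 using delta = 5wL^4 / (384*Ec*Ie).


Convert: L = 8.4 m = 8400 mm, Ec = 30.9 GPa = 30900 MPa
delta = 5 * 6.1 * 8400^4 / (384 * 30900 * 1694998301)
= 7.55 mm

7.55


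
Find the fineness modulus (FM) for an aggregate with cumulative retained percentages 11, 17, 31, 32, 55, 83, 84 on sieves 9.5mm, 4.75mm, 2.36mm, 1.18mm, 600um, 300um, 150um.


FM = sum(cumulative % retained) / 100
= 313 / 100
= 3.13

3.13


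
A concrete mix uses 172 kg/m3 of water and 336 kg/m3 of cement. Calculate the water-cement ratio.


w/c = water / cement
w/c = 172 / 336 = 0.512

0.512


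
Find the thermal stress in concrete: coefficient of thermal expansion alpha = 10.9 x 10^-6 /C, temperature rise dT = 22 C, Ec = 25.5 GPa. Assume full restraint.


sigma = alpha * dT * Ec
= 10.9e-6 * 22 * 25.5 * 1000
= 6.115 MPa

6.115


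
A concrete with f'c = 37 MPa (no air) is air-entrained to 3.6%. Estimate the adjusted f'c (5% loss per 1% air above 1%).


Strength loss = (3.6 - 1) * 5 = 13.0%
f'c = 37 * (1 - 13.0/100)
= 32.19 MPa

32.19


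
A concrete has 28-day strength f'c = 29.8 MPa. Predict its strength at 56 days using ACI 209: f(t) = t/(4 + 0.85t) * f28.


f(56) = 56 / (4 + 0.85 * 56) * 29.8
= 56 / 51.6 * 29.8
= 32.34 MPa

32.34


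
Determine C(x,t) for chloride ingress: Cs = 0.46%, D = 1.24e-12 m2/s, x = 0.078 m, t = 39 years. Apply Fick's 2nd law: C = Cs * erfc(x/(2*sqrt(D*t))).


t_seconds = 39 * 365.25 * 24 * 3600 = 1230746400.0 s
arg = 0.078 / (2 * sqrt(1.24e-12 * 1230746400.0))
= 0.9983
erfc(0.9983) = 0.158
C = 0.46 * 0.158 = 0.0727%

0.0727


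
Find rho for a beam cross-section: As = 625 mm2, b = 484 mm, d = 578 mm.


rho = As / (b * d)
= 625 / (484 * 578)
= 0.0022

0.0022


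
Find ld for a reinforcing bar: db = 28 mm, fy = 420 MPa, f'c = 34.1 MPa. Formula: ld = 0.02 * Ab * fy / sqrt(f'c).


Ab = pi * 28^2 / 4 = 615.752 mm2
ld = 0.02 * 615.752 * 420 / sqrt(34.1)
= 885.7 mm

885.7


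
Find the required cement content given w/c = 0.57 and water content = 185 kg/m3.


Cement = water / (w/c)
= 185 / 0.57
= 324.6 kg/m3

324.6


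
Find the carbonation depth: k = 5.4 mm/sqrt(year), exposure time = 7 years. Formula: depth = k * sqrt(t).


depth = k * sqrt(t)
= 5.4 * sqrt(7)
= 14.29 mm

14.29


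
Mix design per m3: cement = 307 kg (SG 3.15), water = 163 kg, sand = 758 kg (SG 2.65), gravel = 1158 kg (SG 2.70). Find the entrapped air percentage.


Vol cement = 307 / (3.15 * 1000) = 0.09746 m3
Vol water = 163 / 1000 = 0.163 m3
Vol sand = 758 / (2.65 * 1000) = 0.286038 m3
Vol gravel = 1158 / (2.70 * 1000) = 0.428889 m3
Total solid + water volume = 0.975387 m3
Air = (1 - 0.975387) * 100 = 2.46%

2.46
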